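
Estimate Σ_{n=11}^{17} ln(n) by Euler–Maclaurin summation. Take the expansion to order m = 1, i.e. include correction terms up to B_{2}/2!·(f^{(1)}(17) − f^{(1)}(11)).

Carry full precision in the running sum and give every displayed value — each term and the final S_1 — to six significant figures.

S_1 ≈ 18.4007

The integral term ∫_11^17 ln(x) dx = 15.7878.
Endpoint term: (f(11) + f(17))/2 = (2.39790 + 2.83321)/2 = 2.61555.
Running total after boundary: 18.4033.
Correction k=1: B_{2}/2! · (f^{(1)}(17) − f^{(1)}(11)) = 1/12 · (0.0588235 − 0.0909091) = -0.00267380.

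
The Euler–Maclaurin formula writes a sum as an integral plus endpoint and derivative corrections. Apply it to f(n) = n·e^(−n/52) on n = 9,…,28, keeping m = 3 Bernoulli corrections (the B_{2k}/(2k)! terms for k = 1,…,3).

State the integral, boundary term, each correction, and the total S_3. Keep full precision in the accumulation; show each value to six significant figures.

∫_9^28 x·e^(−x/52) dx evaluates to 239.918.
½[f(9) + f(28)] = ½[7.56966 + 16.3421] = 11.9559.
Running total after boundary: 251.874.
k=1: B_{2}/(2)! × [f^{(1)}(28) − f^{(1)}(9)] = 1/12 × (0.269375 − 0.695503) = -0.0355106.
Partial sum through k=1: 251.838.
k=2: B_{4}/(4)! × [f^{(3)}(28) − f^{(3)}(9)] = −1/720 × (0.000531311 − 0.000879308) = 4.83329e-07.
Partial sum through k=2: 251.838.
k=3: B_{6}/(6)! × [f^{(5)}(28) − f^{(5)}(9)] = 1/30240 × (3.56140e-07 − 5.55253e-07) = -6.58442e-12.

S_3 ≈ 251.838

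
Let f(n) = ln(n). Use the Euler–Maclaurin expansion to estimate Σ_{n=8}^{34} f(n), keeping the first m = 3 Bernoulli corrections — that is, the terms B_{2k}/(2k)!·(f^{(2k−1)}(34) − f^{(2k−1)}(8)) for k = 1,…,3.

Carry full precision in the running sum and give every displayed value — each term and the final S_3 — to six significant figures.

S_3 ≈ 80.0557

Integral: ∫_8^34 ln(x) dx = 77.2607.
Endpoint term: (f(8) + f(34))/2 = (2.07944 + 3.52636)/2 = 2.80290.
Integral + boundary = 80.0636.
Correction k=1: B_{2}/2! · (f^{(1)}(34) − f^{(1)}(8)) = 1/12 · (0.0294118 − 0.125000) = -0.00796569.
After k=1: 80.0557.
Correction k=2: B_{4}/4! · (f^{(3)}(34) − f^{(3)}(8)) = −1/720 · (5.08854e-05 − 0.00390625) = 5.35467e-06.
After k=2: 80.0557.
Correction k=3: B_{6}/6! · (f^{(5)}(34) − f^{(5)}(8)) = 1/30240 · (5.28222e-07 − 0.000732422) = -2.42028e-08.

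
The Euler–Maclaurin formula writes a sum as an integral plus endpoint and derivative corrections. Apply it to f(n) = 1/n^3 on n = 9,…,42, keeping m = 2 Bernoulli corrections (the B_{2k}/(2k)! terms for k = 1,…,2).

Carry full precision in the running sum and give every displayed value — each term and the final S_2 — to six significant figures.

S_2 ≈ 0.00661988

The integral term ∫_9^42 1/x^3 dx = 0.00588939.
Endpoint term: (f(9) + f(42))/2 = (0.00137174 + 1.34975e-05)/2 = 0.000692620.
Integral + boundary = 0.00658201.
Order-1 term: 1/12 · (-9.64104e-07 − (-0.000457247)) = 3.80236e-05.
Running total after k=1: 0.00662004.
Order-2 term: −1/720 · (-1.09309e-08 − (-0.000112901)) = -1.56791e-07.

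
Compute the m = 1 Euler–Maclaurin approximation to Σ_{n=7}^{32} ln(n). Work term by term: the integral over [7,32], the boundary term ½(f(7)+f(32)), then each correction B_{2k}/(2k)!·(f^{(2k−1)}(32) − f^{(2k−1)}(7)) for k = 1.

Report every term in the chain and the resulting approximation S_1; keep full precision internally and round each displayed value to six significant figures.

The integral term ∫_7^32 ln(x) dx = 72.2822.
Boundary: ½(f(7) + f(32)) = ½(1.94591 + 3.46574) = 2.70582.
Running total after boundary: 74.9880.
Correction k=1: B_{2}/2! · (f^{(1)}(32) − f^{(1)}(7)) = 1/12 · (0.0312500 − 0.142857) = -0.00930060.

S_1 ≈ 74.9787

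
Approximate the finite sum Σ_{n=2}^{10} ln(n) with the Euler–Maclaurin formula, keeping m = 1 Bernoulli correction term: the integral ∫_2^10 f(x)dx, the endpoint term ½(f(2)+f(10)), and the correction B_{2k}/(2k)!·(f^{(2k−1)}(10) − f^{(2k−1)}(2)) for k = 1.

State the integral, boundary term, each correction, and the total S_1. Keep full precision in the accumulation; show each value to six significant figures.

The integral term ∫_2^10 ln(x) dx = 13.6396.
Boundary: ½(f(2) + f(10)) = ½(0.693147 + 2.30259) = 1.49787.
Integral + boundary = 15.1374.
k=1: B_{2}/(2)! × [f^{(1)}(10) − f^{(1)}(2)] = 1/12 × (0.100000 − 0.500000) = -0.0333333.

S_1 ≈ 15.1041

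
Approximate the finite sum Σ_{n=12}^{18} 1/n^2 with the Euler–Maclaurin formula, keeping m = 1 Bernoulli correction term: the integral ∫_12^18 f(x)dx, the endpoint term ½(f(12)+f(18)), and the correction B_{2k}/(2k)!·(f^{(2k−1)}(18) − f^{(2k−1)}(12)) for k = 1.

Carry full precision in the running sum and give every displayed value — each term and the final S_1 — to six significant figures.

S_1 ≈ 0.0328611

Integral: ∫_12^18 1/x^2 dx = 0.0277778.
Endpoint term: (f(12) + f(18))/2 = (0.00694444 + 0.00308642)/2 = 0.00501543.
Integral + boundary = 0.0327932.
Correction k=1: B_{2}/2! · (f^{(1)}(18) − f^{(1)}(12)) = 1/12 · (-0.000342936 − (-0.00115741)) = 6.78727e-05.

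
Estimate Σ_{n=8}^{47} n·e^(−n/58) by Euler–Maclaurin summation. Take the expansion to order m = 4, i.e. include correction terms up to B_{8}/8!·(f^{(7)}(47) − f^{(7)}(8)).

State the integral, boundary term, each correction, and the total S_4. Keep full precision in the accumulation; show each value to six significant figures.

Integral: ∫_8^47 x·e^(−x/58) dx = 626.544.
Endpoint term: (f(8) + f(47))/2 = (6.96927 + 20.9011)/2 = 13.9352.
Running total after boundary: 640.479.
Order-1 term: 1/12 · (0.0843405 − 0.750999) = -0.0555549.
Running total after k=1: 640.424.
Order-2 term: −1/720 · (0.000289462 − 0.000741176) = 6.27381e-07.
Running total after k=2: 640.424.
Order-3 term: 1/30240 · (1.64641e-07 − 3.74288e-07) = -6.93279e-12.
Running total after k=3: 640.424.
Order-4 term: −1/1209600 · (7.23053e-11 − 1.57031e-10) = 7.00441e-17.

S_4 ≈ 640.424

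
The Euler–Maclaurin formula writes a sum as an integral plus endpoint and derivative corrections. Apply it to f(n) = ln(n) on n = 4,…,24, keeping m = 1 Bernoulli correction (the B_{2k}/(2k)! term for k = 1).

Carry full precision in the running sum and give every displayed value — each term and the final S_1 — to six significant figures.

Integral: ∫_4^24 ln(x) dx = 50.7281.
½[f(4) + f(24)] = ½[1.38629 + 3.17805] = 2.28217.
Running total after boundary: 53.0103.
Correction k=1: B_{2}/2! · (f^{(1)}(24) − f^{(1)}(4)) = 1/12 · (0.0416667 − 0.250000) = -0.0173611.

S_1 ≈ 52.9929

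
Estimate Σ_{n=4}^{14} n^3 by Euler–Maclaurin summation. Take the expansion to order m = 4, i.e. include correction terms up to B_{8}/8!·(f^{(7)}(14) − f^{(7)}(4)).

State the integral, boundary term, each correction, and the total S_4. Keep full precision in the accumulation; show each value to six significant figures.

S_4 ≈ 10989.0

Integral: ∫_4^14 x^3 dx = 9540.00.
Boundary: ½(f(4) + f(14)) = ½(64.0000 + 2744.00) = 1404.00.
Running total after boundary: 10944.0.
Order-1 term: 1/12 · (588.000 − 48.0000) = 45.0000.
After k=1: 10989.0.
Order-2 term: −1/720 · (6.00000 − 6.00000) = 0.00000.
After k=2: 10989.0.
Order-3 term: 1/30240 · (0.00000 − 0.00000) = 0.00000.
After k=3: 10989.0.
Order-4 term: −1/1209600 · (0.00000 − 0.00000) = 0.00000.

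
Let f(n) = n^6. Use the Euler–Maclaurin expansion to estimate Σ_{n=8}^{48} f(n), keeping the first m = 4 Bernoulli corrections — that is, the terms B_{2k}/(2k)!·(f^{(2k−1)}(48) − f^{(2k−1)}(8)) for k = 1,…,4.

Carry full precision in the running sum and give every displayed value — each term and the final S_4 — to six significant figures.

Integral: ∫_8^48 x^6 dx = 8.38666e+10.
½[f(8) + f(48)] = ½[262144 + 1.22306e+10] = 6.11543e+09.
So far: 8.99820e+10.
k=1: B_{2}/(2)! × [f^{(1)}(48) − f^{(1)}(8)] = 1/12 × (1.52882e+09 − 196608) = 1.27386e+08.
After k=1: 9.01094e+10.
k=2: B_{4}/(4)! × [f^{(3)}(48) − f^{(3)}(8)] = −1/720 × (1.32710e+07 − 61440.0) = -18346.7.
After k=2: 9.01094e+10.
k=3: B_{6}/(6)! × [f^{(5)}(48) − f^{(5)}(8)] = 1/30240 × (34560.0 − 5760.00) = 0.952381.
After k=3: 9.01094e+10.
k=4: B_{8}/(8)! × [f^{(7)}(48) − f^{(7)}(8)] = −1/1209600 × (0.00000 − 0.00000) = 0.00000.

S_4 ≈ 9.01094e+10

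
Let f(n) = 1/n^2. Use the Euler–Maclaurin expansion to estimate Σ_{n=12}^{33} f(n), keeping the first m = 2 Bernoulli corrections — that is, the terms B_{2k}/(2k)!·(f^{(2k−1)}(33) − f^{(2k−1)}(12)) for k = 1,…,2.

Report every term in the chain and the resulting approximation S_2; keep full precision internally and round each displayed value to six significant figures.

S_2 ≈ 0.0570533

∫_12^33 1/x^2 dx evaluates to 0.0530303.
Boundary: ½(f(12) + f(33)) = ½(0.00694444 + 0.000918274) = 0.00393136.
Integral + boundary = 0.0569617.
Order-1 term: 1/12 · (-5.56529e-05 − (-0.00115741)) = 9.18129e-05.
Running total after k=1: 0.0570535.
Order-2 term: −1/720 · (-6.13256e-07 − (-9.64506e-05)) = -1.33107e-07.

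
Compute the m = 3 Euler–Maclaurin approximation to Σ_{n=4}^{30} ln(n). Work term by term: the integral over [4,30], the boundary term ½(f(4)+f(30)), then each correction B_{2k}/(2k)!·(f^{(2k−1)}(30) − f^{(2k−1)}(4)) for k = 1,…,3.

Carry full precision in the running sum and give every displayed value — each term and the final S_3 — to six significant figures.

S_3 ≈ 72.8665

The integral term ∫_4^30 ln(x) dx = 70.4907.
Endpoint term: (f(4) + f(30))/2 = (1.38629 + 3.40120)/2 = 2.39375.
Running total after boundary: 72.8845.
k=1: B_{2}/(2)! × [f^{(1)}(30) − f^{(1)}(4)] = 1/12 × (0.0333333 − 0.250000) = -0.0180556.
Running total after k=1: 72.8664.
k=2: B_{4}/(4)! × [f^{(3)}(30) − f^{(3)}(4)] = −1/720 × (7.40741e-05 − 0.0312500) = 4.32999e-05.
Running total after k=2: 72.8665.
k=3: B_{6}/(6)! × [f^{(5)}(30) − f^{(5)}(4)] = 1/30240 × (9.87654e-07 − 0.0234375) = -7.75017e-07.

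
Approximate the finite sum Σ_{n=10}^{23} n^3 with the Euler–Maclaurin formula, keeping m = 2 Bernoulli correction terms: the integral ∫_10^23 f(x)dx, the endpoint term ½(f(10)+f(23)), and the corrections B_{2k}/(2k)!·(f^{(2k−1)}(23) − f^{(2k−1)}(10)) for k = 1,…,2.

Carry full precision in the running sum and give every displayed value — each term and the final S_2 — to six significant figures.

S_2 ≈ 74151.0

Integral: ∫_10^23 x^3 dx = 67460.2.
Endpoint term: (f(10) + f(23))/2 = (1000.00 + 12167.0)/2 = 6583.50.
So far: 74043.8.
Order-1 term: 1/12 · (1587.00 − 300.000) = 107.250.
After k=1: 74151.0.
Order-2 term: −1/720 · (6.00000 − 6.00000) = 0.00000.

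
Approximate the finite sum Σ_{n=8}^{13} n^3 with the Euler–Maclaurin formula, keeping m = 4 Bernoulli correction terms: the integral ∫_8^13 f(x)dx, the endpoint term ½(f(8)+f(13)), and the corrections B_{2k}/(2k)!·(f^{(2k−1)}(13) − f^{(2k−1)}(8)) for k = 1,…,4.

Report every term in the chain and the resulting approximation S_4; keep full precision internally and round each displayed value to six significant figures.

∫_8^13 x^3 dx evaluates to 6116.25.
Endpoint term: (f(8) + f(13))/2 = (512.000 + 2197.00)/2 = 1354.50.
So far: 7470.75.
Correction k=1: B_{2}/2! · (f^{(1)}(13) − f^{(1)}(8)) = 1/12 · (507.000 − 192.000) = 26.2500.
Partial sum through k=1: 7497.00.
Correction k=2: B_{4}/4! · (f^{(3)}(13) − f^{(3)}(8)) = −1/720 · (6.00000 − 6.00000) = 0.00000.
Partial sum through k=2: 7497.00.
Correction k=3: B_{6}/6! · (f^{(5)}(13) − f^{(5)}(8)) = 1/30240 · (0.00000 − 0.00000) = 0.00000.
Partial sum through k=3: 7497.00.
Correction k=4: B_{8}/8! · (f^{(7)}(13) − f^{(7)}(8)) = −1/1209600 · (0.00000 − 0.00000) = 0.00000.

S_4 ≈ 7497.00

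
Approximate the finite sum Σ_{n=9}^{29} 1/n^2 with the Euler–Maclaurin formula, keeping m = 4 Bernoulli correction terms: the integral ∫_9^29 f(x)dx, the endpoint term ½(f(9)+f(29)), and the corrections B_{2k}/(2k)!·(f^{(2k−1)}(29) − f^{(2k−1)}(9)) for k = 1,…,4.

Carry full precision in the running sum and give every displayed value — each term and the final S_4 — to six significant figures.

S_4 ≈ 0.0836170

Integral: ∫_9^29 1/x^2 dx = 0.0766284.
Endpoint term: (f(9) + f(29))/2 = (0.0123457 + 0.00118906)/2 = 0.00676737.
Running total after boundary: 0.0833957.
Order-1 term: 1/12 · (-8.20042e-05 − (-0.00274348)) = 0.000221790.
Partial sum through k=1: 0.0836175.
Order-2 term: −1/720 · (-1.17010e-06 − (-0.000406442)) = -5.62878e-07.
Partial sum through k=2: 0.0836169.
Order-3 term: 1/30240 · (-4.17394e-08 − (-0.000150534)) = 4.97660e-09.
Partial sum through k=3: 0.0836170.
Order-4 term: −1/1209600 · (-2.77932e-09 − (-0.000104073)) = -8.60369e-11.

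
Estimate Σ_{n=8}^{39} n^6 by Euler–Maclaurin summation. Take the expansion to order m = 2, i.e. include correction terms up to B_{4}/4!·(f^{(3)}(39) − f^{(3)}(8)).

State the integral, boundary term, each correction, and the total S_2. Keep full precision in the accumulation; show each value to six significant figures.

Integral: ∫_8^39 x^6 dx = 1.96041e+10.
Boundary: ½(f(8) + f(39)) = ½(262144 + 3.51874e+09) = 1.75950e+09.
Running total after boundary: 2.13636e+10.
Correction k=1: B_{2}/2! · (f^{(1)}(39) − f^{(1)}(8)) = 1/12 · (5.41345e+08 − 196608) = 4.50957e+07.
Running total after k=1: 2.14087e+10.
Correction k=2: B_{4}/4! · (f^{(3)}(39) − f^{(3)}(8)) = −1/720 · (7.11828e+06 − 61440.0) = -9801.17.

S_2 ≈ 2.14087e+10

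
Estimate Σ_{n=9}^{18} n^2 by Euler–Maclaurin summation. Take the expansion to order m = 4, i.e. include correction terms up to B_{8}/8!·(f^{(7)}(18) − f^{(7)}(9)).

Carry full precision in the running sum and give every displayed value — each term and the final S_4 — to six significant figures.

The integral term ∫_9^18 x^2 dx = 1701.00.
½[f(9) + f(18)] = ½[81.0000 + 324.000] = 202.500.
So far: 1903.50.
k=1: B_{2}/(2)! × [f^{(1)}(18) − f^{(1)}(9)] = 1/12 × (36.0000 − 18.0000) = 1.50000.
Partial sum through k=1: 1905.00.
k=2: B_{4}/(4)! × [f^{(3)}(18) − f^{(3)}(9)] = −1/720 × (0.00000 − 0.00000) = 0.00000.
Partial sum through k=2: 1905.00.
k=3: B_{6}/(6)! × [f^{(5)}(18) − f^{(5)}(9)] = 1/30240 × (0.00000 − 0.00000) = 0.00000.
Partial sum through k=3: 1905.00.
k=4: B_{8}/(8)! × [f^{(7)}(18) − f^{(7)}(9)] = −1/1209600 × (0.00000 − 0.00000) = 0.00000.

S_4 ≈ 1905.00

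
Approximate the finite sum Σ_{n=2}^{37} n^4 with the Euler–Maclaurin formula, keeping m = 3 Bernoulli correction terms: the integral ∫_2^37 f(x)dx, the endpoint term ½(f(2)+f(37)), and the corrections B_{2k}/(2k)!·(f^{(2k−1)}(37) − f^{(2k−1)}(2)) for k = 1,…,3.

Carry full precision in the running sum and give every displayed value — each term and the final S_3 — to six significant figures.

∫_2^37 x^4 dx evaluates to 1.38688e+07.
Boundary: ½(f(2) + f(37)) = ½(16.0000 + 1.87416e+06) = 937088.
So far: 1.48059e+07.
Order-1 term: 1/12 · (202612 − 32.0000) = 16881.7.
Partial sum through k=1: 1.48228e+07.
Order-2 term: −1/720 · (888.000 − 48.0000) = -1.16667.
Partial sum through k=2: 1.48228e+07.
Order-3 term: 1/30240 · (0.00000 − 0.00000) = 0.00000.

S_3 ≈ 1.48228e+07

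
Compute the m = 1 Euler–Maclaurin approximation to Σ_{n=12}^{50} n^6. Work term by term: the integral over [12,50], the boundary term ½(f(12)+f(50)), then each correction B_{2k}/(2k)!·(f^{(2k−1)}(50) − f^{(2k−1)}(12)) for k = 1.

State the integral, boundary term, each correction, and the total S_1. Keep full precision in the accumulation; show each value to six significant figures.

S_1 ≈ 1.19572e+11

Integral: ∫_12^50 x^6 dx = 1.11602e+11.
Boundary: ½(f(12) + f(50)) = ½(2.98598e+06 + 1.56250e+10) = 7.81399e+09.
Integral + boundary = 1.19416e+11.
k=1: B_{2}/(2)! × [f^{(1)}(50) − f^{(1)}(12)] = 1/12 × (1.87500e+09 − 1.49299e+06) = 1.56126e+08.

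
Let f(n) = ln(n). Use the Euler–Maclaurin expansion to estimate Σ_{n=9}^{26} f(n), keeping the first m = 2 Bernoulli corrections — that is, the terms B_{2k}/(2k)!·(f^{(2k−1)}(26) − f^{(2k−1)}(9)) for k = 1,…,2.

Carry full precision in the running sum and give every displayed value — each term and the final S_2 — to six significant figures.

S_2 ≈ 50.6571

The integral term ∫_9^26 ln(x) dx = 47.9355.
Boundary: ½(f(9) + f(26)) = ½(2.19722 + 3.25810) = 2.72766.
So far: 50.6631.
Correction k=1: B_{2}/2! · (f^{(1)}(26) − f^{(1)}(9)) = 1/12 · (0.0384615 − 0.111111) = -0.00605413.
Running total after k=1: 50.6571.
Correction k=2: B_{4}/4! · (f^{(3)}(26) − f^{(3)}(9)) = −1/720 · (0.000113792 − 0.00274348) = 3.65235e-06.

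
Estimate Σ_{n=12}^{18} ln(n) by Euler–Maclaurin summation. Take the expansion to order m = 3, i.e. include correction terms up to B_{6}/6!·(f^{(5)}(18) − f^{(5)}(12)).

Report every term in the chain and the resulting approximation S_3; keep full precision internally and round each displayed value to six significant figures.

The integral term ∫_12^18 ln(x) dx = 16.2078.
½[f(12) + f(18)] = ½[2.48491 + 2.89037] = 2.68764.
So far: 18.8955.
Order-1 term: 1/12 · (0.0555556 − 0.0833333) = -0.00231481.
Running total after k=1: 18.8931.
Order-2 term: −1/720 · (0.000342936 − 0.00115741) = 1.13121e-06.
Running total after k=2: 18.8931.
Order-3 term: 1/30240 · (1.27013e-05 − 9.64506e-05) = -2.76949e-09.

S_3 ≈ 18.8931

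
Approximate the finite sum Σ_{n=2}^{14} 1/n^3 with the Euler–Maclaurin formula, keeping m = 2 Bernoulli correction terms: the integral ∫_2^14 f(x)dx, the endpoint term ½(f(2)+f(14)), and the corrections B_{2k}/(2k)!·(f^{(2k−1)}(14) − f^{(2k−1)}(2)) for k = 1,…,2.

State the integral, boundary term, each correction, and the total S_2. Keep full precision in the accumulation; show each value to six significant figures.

S_2 ≈ 0.199448

The integral term ∫_2^14 1/x^3 dx = 0.122449.
Boundary: ½(f(2) + f(14)) = ½(0.125000 + 0.000364431) = 0.0626822.
So far: 0.185131.
Order-1 term: 1/12 · (-7.80925e-05 − (-0.187500)) = 0.0156185.
Partial sum through k=1: 0.200750.
Order-2 term: −1/720 · (-7.96862e-06 − (-0.937500)) = -0.00130207.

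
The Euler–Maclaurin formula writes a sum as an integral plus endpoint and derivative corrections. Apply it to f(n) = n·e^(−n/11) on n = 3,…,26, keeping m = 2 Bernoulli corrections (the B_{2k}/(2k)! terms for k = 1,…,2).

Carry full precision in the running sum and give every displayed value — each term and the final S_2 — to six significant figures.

S_2 ≈ 81.2589

Integral: ∫_3^26 x·e^(−x/11) dx = 78.9507.
½[f(3) + f(26)] = ½[2.28390 + 2.44602] = 2.36496.
Running total after boundary: 81.3157.
k=1: B_{2}/(2)! × [f^{(1)}(26) − f^{(1)}(3)] = 1/12 × (-0.128288 − 0.553673) = -0.0568300.
Partial sum through k=1: 81.2588.
k=2: B_{4}/(4)! × [f^{(3)}(26) − f^{(3)}(3)] = −1/720 × (0.000494773 − 0.0171593) = 2.31452e-05.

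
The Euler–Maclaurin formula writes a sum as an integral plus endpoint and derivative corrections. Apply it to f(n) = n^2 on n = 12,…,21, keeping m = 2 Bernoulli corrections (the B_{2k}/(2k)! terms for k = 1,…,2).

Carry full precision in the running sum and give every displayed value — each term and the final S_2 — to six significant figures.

∫_12^21 x^2 dx evaluates to 2511.00.
Boundary: ½(f(12) + f(21)) = ½(144.000 + 441.000) = 292.500.
Running total after boundary: 2803.50.
Order-1 term: 1/12 · (42.0000 − 24.0000) = 1.50000.
Running total after k=1: 2805.00.
Order-2 term: −1/720 · (0.00000 − 0.00000) = 0.00000.

S_2 ≈ 2805.00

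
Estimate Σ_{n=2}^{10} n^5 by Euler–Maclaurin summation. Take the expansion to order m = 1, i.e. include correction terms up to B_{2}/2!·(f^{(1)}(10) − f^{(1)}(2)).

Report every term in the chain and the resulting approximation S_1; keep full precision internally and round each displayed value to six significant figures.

The integral term ∫_2^10 x^5 dx = 166656.
Boundary: ½(f(2) + f(10)) = ½(32.0000 + 100000) = 50016.0.
So far: 216672.
Order-1 term: 1/12 · (50000.0 − 80.0000) = 4160.00.

S_1 ≈ 220832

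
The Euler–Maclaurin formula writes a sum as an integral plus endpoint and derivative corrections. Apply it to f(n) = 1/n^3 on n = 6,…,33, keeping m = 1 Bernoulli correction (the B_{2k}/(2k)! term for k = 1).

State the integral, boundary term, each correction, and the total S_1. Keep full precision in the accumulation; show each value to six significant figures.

S_1 ≈ 0.0159512

The integral term ∫_6^33 1/x^3 dx = 0.0134298.
½[f(6) + f(33)] = ½[0.00462963 + 2.78265e-05] = 0.00232873.
So far: 0.0157585.
Order-1 term: 1/12 · (-2.52968e-06 − (-0.00231481)) = 0.000192690.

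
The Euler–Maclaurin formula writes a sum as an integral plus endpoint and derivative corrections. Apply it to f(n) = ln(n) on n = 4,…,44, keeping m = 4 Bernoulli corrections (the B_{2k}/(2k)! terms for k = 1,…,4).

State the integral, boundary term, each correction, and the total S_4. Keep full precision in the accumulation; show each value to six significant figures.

∫_4^44 ln(x) dx evaluates to 120.959.
½[f(4) + f(44)] = ½[1.38629 + 3.78419] = 2.58524.
Integral + boundary = 123.544.
Order-1 term: 1/12 · (0.0227273 − 0.250000) = -0.0189394.
Running total after k=1: 123.525.
Order-2 term: −1/720 · (2.34786e-05 − 0.0312500) = 4.33702e-05.
Running total after k=2: 123.526.
Order-3 term: 1/30240 · (1.45528e-07 − 0.0234375) = -7.75045e-07.
Running total after k=3: 123.526.
Order-4 term: −1/1209600 · (2.25509e-09 − 0.0439453) = 3.63304e-08.

S_4 ≈ 123.526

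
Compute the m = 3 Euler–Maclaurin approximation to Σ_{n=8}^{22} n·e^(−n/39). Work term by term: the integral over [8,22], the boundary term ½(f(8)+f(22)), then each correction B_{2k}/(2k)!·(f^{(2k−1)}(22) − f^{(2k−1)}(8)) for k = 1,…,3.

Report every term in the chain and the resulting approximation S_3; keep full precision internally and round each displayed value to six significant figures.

The integral term ∫_8^22 x·e^(−x/39) dx = 139.714.
½[f(8) + f(22)] = ½[6.51634 + 12.5151] = 9.51575.
Running total after boundary: 149.230.
k=1: B_{2}/(2)! × [f^{(1)}(22) − f^{(1)}(8)] = 1/12 × (0.247969 − 0.647457) = -0.0332907.
Running total after k=1: 149.197.
k=2: B_{4}/(4)! × [f^{(3)}(22) − f^{(3)}(8)] = −1/720 × (0.000911052 − 0.00149674) = 8.13457e-07.
Running total after k=2: 149.197.
k=3: B_{6}/(6)! × [f^{(5)}(22) − f^{(5)}(8)] = 1/30240 × (1.09078e-06 − 1.68823e-06) = -1.97571e-11.

S_3 ≈ 149.197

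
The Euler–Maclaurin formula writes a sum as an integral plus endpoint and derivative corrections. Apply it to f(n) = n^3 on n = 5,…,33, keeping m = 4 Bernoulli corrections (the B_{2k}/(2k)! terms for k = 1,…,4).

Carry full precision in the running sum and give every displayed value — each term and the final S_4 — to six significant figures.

∫_5^33 x^3 dx evaluates to 296324.
Endpoint term: (f(5) + f(33))/2 = (125.000 + 35937.0)/2 = 18031.0.
So far: 314355.
Order-1 term: 1/12 · (3267.00 − 75.0000) = 266.000.
Running total after k=1: 314621.
Order-2 term: −1/720 · (6.00000 − 6.00000) = 0.00000.
Running total after k=2: 314621.
Order-3 term: 1/30240 · (0.00000 − 0.00000) = 0.00000.
Running total after k=3: 314621.
Order-4 term: −1/1209600 · (0.00000 − 0.00000) = 0.00000.

S_4 ≈ 314621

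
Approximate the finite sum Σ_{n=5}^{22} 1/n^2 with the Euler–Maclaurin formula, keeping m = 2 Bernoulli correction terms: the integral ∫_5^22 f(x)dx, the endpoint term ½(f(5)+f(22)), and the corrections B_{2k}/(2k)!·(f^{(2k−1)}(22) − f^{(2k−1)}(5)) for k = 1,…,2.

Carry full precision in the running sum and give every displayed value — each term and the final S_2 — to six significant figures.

S_2 ≈ 0.176886

Integral: ∫_5^22 1/x^2 dx = 0.154545.
½[f(5) + f(22)] = ½[0.0400000 + 0.00206612] = 0.0210331.
Running total after boundary: 0.175579.
k=1: B_{2}/(2)! × [f^{(1)}(22) − f^{(1)}(5)] = 1/12 × (-0.000187829 − (-0.0160000)) = 0.00131768.
After k=1: 0.176896.
k=2: B_{4}/(4)! × [f^{(3)}(22) − f^{(3)}(5)] = −1/720 × (-4.65691e-06 − (-0.00768000)) = -1.06602e-05.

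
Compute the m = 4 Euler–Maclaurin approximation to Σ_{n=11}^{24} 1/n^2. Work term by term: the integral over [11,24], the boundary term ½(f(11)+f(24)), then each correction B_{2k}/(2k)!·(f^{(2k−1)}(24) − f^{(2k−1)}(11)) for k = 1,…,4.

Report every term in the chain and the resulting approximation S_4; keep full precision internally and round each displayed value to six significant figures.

Integral: ∫_11^24 1/x^2 dx = 0.0492424.
Boundary: ½(f(11) + f(24)) = ½(0.00826446 + 0.00173611) = 0.00500029.
Integral + boundary = 0.0542427.
Order-1 term: 1/12 · (-0.000144676 − (-0.00150263)) = 0.000113163.
Running total after k=1: 0.0543559.
Order-2 term: −1/720 · (-3.01408e-06 − (-0.000149021)) = -2.02788e-07.
Running total after k=2: 0.0543557.
Order-3 term: 1/30240 · (-1.56983e-07 − (-3.69474e-05)) = 1.21661e-09.
Running total after k=3: 0.0543557.
Order-4 term: −1/1209600 · (-1.52623e-08 − (-1.70996e-05)) = -1.41240e-11.

S_4 ≈ 0.0543557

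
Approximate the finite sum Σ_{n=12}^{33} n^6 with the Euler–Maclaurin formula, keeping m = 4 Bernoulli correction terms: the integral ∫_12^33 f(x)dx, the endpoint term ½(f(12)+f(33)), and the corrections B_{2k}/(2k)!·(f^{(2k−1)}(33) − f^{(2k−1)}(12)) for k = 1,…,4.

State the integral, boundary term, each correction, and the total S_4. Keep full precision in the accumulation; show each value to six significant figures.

S_4 ≈ 6.74989e+09

Integral: ∫_12^33 x^6 dx = 6.08323e+09.
Endpoint term: (f(12) + f(33))/2 = (2.98598e+06 + 1.29147e+09)/2 = 6.47227e+08.
Running total after boundary: 6.73046e+09.
Correction k=1: B_{2}/2! · (f^{(1)}(33) − f^{(1)}(12)) = 1/12 · (2.34812e+08 − 1.49299e+06) = 1.94433e+07.
After k=1: 6.74990e+09.
Correction k=2: B_{4}/4! · (f^{(3)}(33) − f^{(3)}(12)) = −1/720 · (4.31244e+06 − 207360) = -5701.50.
After k=2: 6.74989e+09.
Correction k=3: B_{6}/6! · (f^{(5)}(33) − f^{(5)}(12)) = 1/30240 · (23760.0 − 8640.00) = 0.500000.
After k=3: 6.74989e+09.
Correction k=4: B_{8}/8! · (f^{(7)}(33) − f^{(7)}(12)) = −1/1209600 · (0.00000 − 0.00000) = 0.00000.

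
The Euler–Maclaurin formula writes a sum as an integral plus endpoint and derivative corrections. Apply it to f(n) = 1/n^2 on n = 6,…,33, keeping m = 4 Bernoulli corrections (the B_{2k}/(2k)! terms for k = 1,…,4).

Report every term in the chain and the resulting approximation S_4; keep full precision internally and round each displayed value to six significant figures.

The integral term ∫_6^33 1/x^2 dx = 0.136364.
Boundary: ½(f(6) + f(33)) = ½(0.0277778 + 0.000918274) = 0.0143480.
Integral + boundary = 0.150712.
Correction k=1: B_{2}/2! · (f^{(1)}(33) − f^{(1)}(6)) = 1/12 · (-5.56529e-05 − (-0.00925926)) = 0.000766967.
After k=1: 0.151479.
Correction k=2: B_{4}/4! · (f^{(3)}(33) − f^{(3)}(6)) = −1/720 · (-6.13256e-07 − (-0.00308642)) = -4.28584e-06.
After k=2: 0.151474.
Correction k=3: B_{6}/6! · (f^{(5)}(33) − f^{(5)}(6)) = 1/30240 · (-1.68941e-08 − (-0.00257202)) = 8.50529e-08.
After k=3: 0.151474.
Correction k=4: B_{8}/8! · (f^{(7)}(33) − f^{(7)}(6)) = −1/1209600 · (-8.68750e-10 − (-0.00400091)) = -3.30763e-09.

S_4 ≈ 0.151474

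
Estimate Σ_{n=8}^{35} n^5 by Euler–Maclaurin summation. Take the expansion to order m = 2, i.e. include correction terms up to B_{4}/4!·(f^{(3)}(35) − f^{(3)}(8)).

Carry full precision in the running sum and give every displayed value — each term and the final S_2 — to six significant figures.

S_2 ≈ 3.33235e+08

∫_8^35 x^5 dx evaluates to 3.06334e+08.
Endpoint term: (f(8) + f(35))/2 = (32768.0 + 5.25219e+07)/2 = 2.62773e+07.
Running total after boundary: 3.32611e+08.
k=1: B_{2}/(2)! × [f^{(1)}(35) − f^{(1)}(8)] = 1/12 × (7.50312e+06 − 20480.0) = 623554.
Partial sum through k=1: 3.33235e+08.
k=2: B_{4}/(4)! × [f^{(3)}(35) − f^{(3)}(8)] = −1/720 × (73500.0 − 3840.00) = -96.7500.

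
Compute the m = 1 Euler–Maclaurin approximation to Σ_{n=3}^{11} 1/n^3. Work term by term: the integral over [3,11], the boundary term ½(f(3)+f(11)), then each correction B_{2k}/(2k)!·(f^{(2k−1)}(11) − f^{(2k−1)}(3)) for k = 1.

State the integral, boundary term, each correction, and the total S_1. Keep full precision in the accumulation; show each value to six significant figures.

S_1 ≈ 0.0733868

The integral term ∫_3^11 1/x^3 dx = 0.0514233.
Boundary: ½(f(3) + f(11)) = ½(0.0370370 + 0.000751315) = 0.0188942.
So far: 0.0703175.
Order-1 term: 1/12 · (-0.000204904 − (-0.0370370)) = 0.00306934.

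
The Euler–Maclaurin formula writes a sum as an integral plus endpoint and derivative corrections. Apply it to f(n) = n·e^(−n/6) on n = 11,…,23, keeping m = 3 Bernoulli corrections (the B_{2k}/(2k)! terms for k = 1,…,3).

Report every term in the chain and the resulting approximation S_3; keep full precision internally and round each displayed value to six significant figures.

S_3 ≈ 13.6770

The integral term ∫_11^23 x·e^(−x/6) dx = 12.5428.
Boundary: ½(f(11) + f(23)) = ½(1.75868 + 0.497660) = 1.12817.
Running total after boundary: 13.6710.
Order-1 term: 1/12 · (-0.0613059 − (-0.133233)) = 0.00599394.
Partial sum through k=1: 13.6770.
Order-2 term: −1/720 · (-0.000500865 − 0.00518129) = 7.89188e-06.
Partial sum through k=2: 13.6770.
Order-3 term: 1/30240 · (1.94781e-05 − 0.000390653) = -1.22743e-08.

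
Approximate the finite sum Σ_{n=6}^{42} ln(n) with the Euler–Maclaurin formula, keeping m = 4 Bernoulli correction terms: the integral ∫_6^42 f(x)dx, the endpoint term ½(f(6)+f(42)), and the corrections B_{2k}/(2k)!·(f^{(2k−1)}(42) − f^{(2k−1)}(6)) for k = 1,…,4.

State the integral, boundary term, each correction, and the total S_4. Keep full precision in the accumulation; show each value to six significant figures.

S_4 ≈ 112.984

The integral term ∫_6^42 ln(x) dx = 110.232.
Endpoint term: (f(6) + f(42))/2 = (1.79176 + 3.73767)/2 = 2.76471.
Running total after boundary: 112.996.
k=1: B_{2}/(2)! × [f^{(1)}(42) − f^{(1)}(6)] = 1/12 × (0.0238095 − 0.166667) = -0.0119048.
After k=1: 112.984.
k=2: B_{4}/(4)! × [f^{(3)}(42) − f^{(3)}(6)] = −1/720 × (2.69949e-05 − 0.00925926) = 1.28226e-05.
After k=2: 112.984.
k=3: B_{6}/(6)! × [f^{(5)}(42) − f^{(5)}(6)] = 1/30240 × (1.83639e-07 − 0.00308642) = -1.02058e-07.
After k=3: 112.984.
k=4: B_{8}/(8)! × [f^{(7)}(42) − f^{(7)}(6)] = −1/1209600 × (3.12311e-09 − 0.00257202) = 2.12633e-09.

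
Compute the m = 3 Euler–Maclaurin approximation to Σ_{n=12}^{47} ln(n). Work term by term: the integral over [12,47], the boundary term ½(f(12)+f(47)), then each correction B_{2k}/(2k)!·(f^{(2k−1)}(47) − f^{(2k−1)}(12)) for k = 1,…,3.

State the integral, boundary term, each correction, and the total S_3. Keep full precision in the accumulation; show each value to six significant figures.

∫_12^47 ln(x) dx evaluates to 116.138.
Boundary: ½(f(12) + f(47)) = ½(2.48491 + 3.85015) = 3.16753.
Running total after boundary: 119.306.
Order-1 term: 1/12 · (0.0212766 − 0.0833333) = -0.00517139.
Partial sum through k=1: 119.300.
Order-2 term: −1/720 · (1.92636e-05 − 0.00115741) = 1.58076e-06.
Partial sum through k=2: 119.300.
Order-3 term: 1/30240 · (1.04646e-07 − 9.64506e-05) = -3.18604e-09.

S_3 ≈ 119.300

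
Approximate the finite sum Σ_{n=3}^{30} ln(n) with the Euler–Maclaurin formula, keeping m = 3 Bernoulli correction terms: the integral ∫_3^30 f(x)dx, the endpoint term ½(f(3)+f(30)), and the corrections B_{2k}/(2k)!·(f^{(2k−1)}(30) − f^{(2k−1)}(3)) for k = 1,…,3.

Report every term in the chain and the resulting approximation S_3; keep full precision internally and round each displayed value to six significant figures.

Integral: ∫_3^30 ln(x) dx = 71.7401.
½[f(3) + f(30)] = ½[1.09861 + 3.40120] = 2.24990.
So far: 73.9900.
Order-1 term: 1/12 · (0.0333333 − 0.333333) = -0.0250000.
Partial sum through k=1: 73.9650.
Order-2 term: −1/720 · (7.40741e-05 − 0.0740741) = 0.000102778.
Partial sum through k=2: 73.9651.
Order-3 term: 1/30240 · (9.87654e-07 − 0.0987654) = -3.26602e-06.

S_3 ≈ 73.9651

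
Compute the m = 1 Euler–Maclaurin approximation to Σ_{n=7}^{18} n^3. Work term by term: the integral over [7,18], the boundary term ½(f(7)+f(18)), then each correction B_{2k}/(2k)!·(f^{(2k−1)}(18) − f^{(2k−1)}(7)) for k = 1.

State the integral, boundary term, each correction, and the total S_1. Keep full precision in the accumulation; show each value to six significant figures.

S_1 ≈ 28800.0

∫_7^18 x^3 dx evaluates to 25643.8.
Endpoint term: (f(7) + f(18))/2 = (343.000 + 5832.00)/2 = 3087.50.
Integral + boundary = 28731.2.
Correction k=1: B_{2}/2! · (f^{(1)}(18) − f^{(1)}(7)) = 1/12 · (972.000 − 147.000) = 68.7500.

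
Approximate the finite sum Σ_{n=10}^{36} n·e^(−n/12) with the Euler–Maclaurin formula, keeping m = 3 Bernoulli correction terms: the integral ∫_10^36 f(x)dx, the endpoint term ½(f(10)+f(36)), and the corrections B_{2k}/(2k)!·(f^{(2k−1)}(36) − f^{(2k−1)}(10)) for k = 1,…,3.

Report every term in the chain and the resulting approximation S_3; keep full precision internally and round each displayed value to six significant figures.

Integral: ∫_10^36 x·e^(−x/12) dx = 86.0566.
Boundary: ½(f(10) + f(36)) = ½(4.34598 + 1.79233) = 3.06916.
Running total after boundary: 89.1257.
Order-1 term: 1/12 · (-0.0995741 − 0.0724330) = -0.0143339.
After k=1: 89.1114.
Order-2 term: −1/720 · (0.00000 − 0.00653909) = 9.08207e-06.
After k=2: 89.1114.
Order-3 term: 1/30240 · (4.80199e-06 − 8.73276e-05) = -2.72902e-09.

S_3 ≈ 89.1114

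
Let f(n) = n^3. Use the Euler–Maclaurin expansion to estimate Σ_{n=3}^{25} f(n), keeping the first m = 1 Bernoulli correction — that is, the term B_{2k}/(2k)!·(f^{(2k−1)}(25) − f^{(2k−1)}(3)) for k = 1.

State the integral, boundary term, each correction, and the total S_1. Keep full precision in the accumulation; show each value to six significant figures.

S_1 ≈ 105616

The integral term ∫_3^25 x^3 dx = 97636.0.
Boundary: ½(f(3) + f(25)) = ½(27.0000 + 15625.0) = 7826.00.
So far: 105462.
Order-1 term: 1/12 · (1875.00 − 27.0000) = 154.000.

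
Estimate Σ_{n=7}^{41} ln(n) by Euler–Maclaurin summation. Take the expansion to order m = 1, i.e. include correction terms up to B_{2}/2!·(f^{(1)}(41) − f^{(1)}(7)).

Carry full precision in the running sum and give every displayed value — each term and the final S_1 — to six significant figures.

S_1 ≈ 107.455

∫_7^41 ln(x) dx evaluates to 104.635.
Boundary: ½(f(7) + f(41)) = ½(1.94591 + 3.71357) = 2.82974.
So far: 107.465.
k=1: B_{2}/(2)! × [f^{(1)}(41) − f^{(1)}(7)] = 1/12 × (0.0243902 − 0.142857) = -0.00987224.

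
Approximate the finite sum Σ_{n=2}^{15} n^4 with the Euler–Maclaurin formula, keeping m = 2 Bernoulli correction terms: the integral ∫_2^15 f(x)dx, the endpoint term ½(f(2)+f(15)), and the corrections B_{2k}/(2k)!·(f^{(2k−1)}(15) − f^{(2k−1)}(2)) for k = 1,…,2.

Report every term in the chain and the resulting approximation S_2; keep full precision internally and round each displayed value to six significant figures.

Integral: ∫_2^15 x^4 dx = 151869.
Boundary: ½(f(2) + f(15)) = ½(16.0000 + 50625.0) = 25320.5.
Integral + boundary = 177189.
Order-1 term: 1/12 · (13500.0 − 32.0000) = 1122.33.
Partial sum through k=1: 178311.
Order-2 term: −1/720 · (360.000 − 48.0000) = -0.433333.

S_2 ≈ 178311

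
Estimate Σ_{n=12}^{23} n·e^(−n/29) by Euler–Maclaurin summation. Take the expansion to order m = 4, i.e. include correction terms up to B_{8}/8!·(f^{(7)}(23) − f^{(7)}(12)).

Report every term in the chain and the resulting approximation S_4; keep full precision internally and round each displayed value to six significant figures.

S_4 ≈ 112.961

∫_12^23 x·e^(−x/29) dx evaluates to 103.816.
Endpoint term: (f(12) + f(23))/2 = (7.93365 + 10.4061)/2 = 9.16987.
Integral + boundary = 112.985.
k=1: B_{2}/(2)! × [f^{(1)}(23) − f^{(1)}(12)] = 1/12 × (0.0936080 − 0.387563) = -0.0244963.
Partial sum through k=1: 112.961.
k=2: B_{4}/(4)! × [f^{(3)}(23) − f^{(3)}(12)] = −1/720 × (0.00118726 − 0.00203310) = 1.17478e-06.
Partial sum through k=2: 112.961.
k=3: B_{6}/(6)! × [f^{(5)}(23) − f^{(5)}(12)] = 1/30240 × (2.69110e-06 − 4.28700e-06) = -5.27746e-11.
Partial sum through k=3: 112.961.
k=4: B_{8}/(8)! × [f^{(7)}(23) − f^{(7)}(12)] = −1/1209600 × (4.72113e-09 − 7.32048e-09) = 2.14893e-15.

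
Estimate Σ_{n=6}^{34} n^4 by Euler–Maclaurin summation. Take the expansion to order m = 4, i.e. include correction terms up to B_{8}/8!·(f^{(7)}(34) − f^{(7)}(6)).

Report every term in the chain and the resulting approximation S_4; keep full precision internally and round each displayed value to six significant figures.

The integral term ∫_6^34 x^4 dx = 9.08553e+06.
½[f(6) + f(34)] = ½[1296.00 + 1.33634e+06] = 668816.
Integral + boundary = 9.75435e+06.
Order-1 term: 1/12 · (157216 − 864.000) = 13029.3.
Partial sum through k=1: 9.76737e+06.
Order-2 term: −1/720 · (816.000 − 144.000) = -0.933333.
Partial sum through k=2: 9.76737e+06.
Order-3 term: 1/30240 · (0.00000 − 0.00000) = 0.00000.
Partial sum through k=3: 9.76737e+06.
Order-4 term: −1/1209600 · (0.00000 − 0.00000) = 0.00000.

S_4 ≈ 9.76737e+06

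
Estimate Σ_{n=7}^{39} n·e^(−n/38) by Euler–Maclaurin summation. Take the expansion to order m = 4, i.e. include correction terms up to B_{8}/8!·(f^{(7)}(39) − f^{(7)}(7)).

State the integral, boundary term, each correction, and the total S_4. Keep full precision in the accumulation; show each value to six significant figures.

S_4 ≈ 383.694

Integral: ∫_7^39 x·e^(−x/38) dx = 373.853.
Boundary: ½(f(7) + f(39)) = ½(5.82232 + 13.9747) = 9.89849.
Running total after boundary: 383.751.
k=1: B_{2}/(2)! × [f^{(1)}(39) − f^{(1)}(7)] = 1/12 × (-0.00942960 − 0.678542) = -0.0573309.
Partial sum through k=1: 383.694.
k=2: B_{4}/(4)! × [f^{(3)}(39) − f^{(3)}(7)] = −1/720 × (0.000489764 − 0.00162193) = 1.57245e-06.
Partial sum through k=2: 383.694.
k=3: B_{6}/(6)! × [f^{(5)}(39) − f^{(5)}(7)] = 1/30240 × (6.82866e-07 − 1.92102e-06) = -4.09442e-11.
Partial sum through k=3: 383.694.
k=4: B_{8}/(8)! × [f^{(7)}(39) − f^{(7)}(7)] = −1/1209600 × (7.10915e-10 − 1.88284e-09) = 9.68852e-16.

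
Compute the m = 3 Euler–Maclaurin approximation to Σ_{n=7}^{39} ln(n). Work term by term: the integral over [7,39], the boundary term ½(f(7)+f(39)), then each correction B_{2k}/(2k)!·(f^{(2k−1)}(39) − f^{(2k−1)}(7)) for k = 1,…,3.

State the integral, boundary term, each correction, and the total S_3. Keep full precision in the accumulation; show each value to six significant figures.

S_3 ≈ 100.053

∫_7^39 ln(x) dx evaluates to 97.2575.
Endpoint term: (f(7) + f(39))/2 = (1.94591 + 3.66356)/2 = 2.80474.
Running total after boundary: 100.062.
Order-1 term: 1/12 · (0.0256410 − 0.142857) = -0.00976801.
After k=1: 100.053.
Order-2 term: −1/720 · (3.37160e-05 − 0.00583090) = 8.05165e-06.
After k=2: 100.053.
Order-3 term: 1/30240 · (2.66004e-07 − 0.00142798) = -4.72126e-08.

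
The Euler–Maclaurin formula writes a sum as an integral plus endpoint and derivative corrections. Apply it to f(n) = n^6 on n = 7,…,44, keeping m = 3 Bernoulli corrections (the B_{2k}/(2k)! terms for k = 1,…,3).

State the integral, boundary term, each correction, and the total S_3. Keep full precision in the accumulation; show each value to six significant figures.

S_3 ≈ 4.93216e+10

Integral: ∫_7^44 x^6 dx = 4.56110e+10.
Endpoint term: (f(7) + f(44))/2 = (117649 + 7.25631e+09)/2 = 3.62822e+09.
So far: 4.92392e+10.
Correction k=1: B_{2}/2! · (f^{(1)}(44) − f^{(1)}(7)) = 1/12 · (9.89497e+08 − 100842) = 8.24497e+07.
After k=1: 4.93217e+10.
Correction k=2: B_{4}/4! · (f^{(3)}(44) − f^{(3)}(7)) = −1/720 · (1.02221e+07 − 41160.0) = -14140.2.
After k=2: 4.93216e+10.
Correction k=3: B_{6}/6! · (f^{(5)}(44) − f^{(5)}(7)) = 1/30240 · (31680.0 − 5040.00) = 0.880952.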